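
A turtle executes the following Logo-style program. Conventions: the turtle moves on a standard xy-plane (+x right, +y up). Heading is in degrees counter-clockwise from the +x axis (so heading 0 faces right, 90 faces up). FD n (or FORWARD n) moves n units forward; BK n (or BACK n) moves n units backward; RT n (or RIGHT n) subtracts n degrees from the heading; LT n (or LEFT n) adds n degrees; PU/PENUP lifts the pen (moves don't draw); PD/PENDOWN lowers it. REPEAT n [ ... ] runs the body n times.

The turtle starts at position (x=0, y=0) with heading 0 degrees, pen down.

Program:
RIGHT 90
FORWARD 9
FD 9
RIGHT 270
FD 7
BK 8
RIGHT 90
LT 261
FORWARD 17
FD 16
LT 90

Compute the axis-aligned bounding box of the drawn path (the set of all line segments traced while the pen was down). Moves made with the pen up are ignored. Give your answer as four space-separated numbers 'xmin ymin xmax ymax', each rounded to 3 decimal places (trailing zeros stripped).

Executing turtle program step by step:
Start: pos=(0,0), heading=0, pen down
RT 90: heading 0 -> 270
FD 9: (0,0) -> (0,-9) [heading=270, draw]
FD 9: (0,-9) -> (0,-18) [heading=270, draw]
RT 270: heading 270 -> 0
FD 7: (0,-18) -> (7,-18) [heading=0, draw]
BK 8: (7,-18) -> (-1,-18) [heading=0, draw]
RT 90: heading 0 -> 270
LT 261: heading 270 -> 171
FD 17: (-1,-18) -> (-17.791,-15.341) [heading=171, draw]
FD 16: (-17.791,-15.341) -> (-33.594,-12.838) [heading=171, draw]
LT 90: heading 171 -> 261
Final: pos=(-33.594,-12.838), heading=261, 6 segment(s) drawn

Segment endpoints: x in {-33.594, -17.791, -1, 0, 0, 0, 7}, y in {-18, -18, -15.341, -12.838, -9, 0}
xmin=-33.594, ymin=-18, xmax=7, ymax=0

Answer: -33.594 -18 7 0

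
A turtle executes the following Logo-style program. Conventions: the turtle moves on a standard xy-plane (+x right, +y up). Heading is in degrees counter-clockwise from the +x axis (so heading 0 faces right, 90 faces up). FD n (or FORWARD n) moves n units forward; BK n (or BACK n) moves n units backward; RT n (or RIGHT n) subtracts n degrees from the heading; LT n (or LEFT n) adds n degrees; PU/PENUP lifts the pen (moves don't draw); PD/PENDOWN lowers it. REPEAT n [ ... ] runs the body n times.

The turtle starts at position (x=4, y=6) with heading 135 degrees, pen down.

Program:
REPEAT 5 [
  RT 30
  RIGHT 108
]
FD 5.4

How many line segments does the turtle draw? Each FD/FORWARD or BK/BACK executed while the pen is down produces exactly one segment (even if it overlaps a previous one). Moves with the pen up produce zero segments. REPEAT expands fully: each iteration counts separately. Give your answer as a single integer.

Answer: 1

Derivation:
Executing turtle program step by step:
Start: pos=(4,6), heading=135, pen down
REPEAT 5 [
  -- iteration 1/5 --
  RT 30: heading 135 -> 105
  RT 108: heading 105 -> 357
  -- iteration 2/5 --
  RT 30: heading 357 -> 327
  RT 108: heading 327 -> 219
  -- iteration 3/5 --
  RT 30: heading 219 -> 189
  RT 108: heading 189 -> 81
  -- iteration 4/5 --
  RT 30: heading 81 -> 51
  RT 108: heading 51 -> 303
  -- iteration 5/5 --
  RT 30: heading 303 -> 273
  RT 108: heading 273 -> 165
]
FD 5.4: (4,6) -> (-1.216,7.398) [heading=165, draw]
Final: pos=(-1.216,7.398), heading=165, 1 segment(s) drawn
Segments drawn: 1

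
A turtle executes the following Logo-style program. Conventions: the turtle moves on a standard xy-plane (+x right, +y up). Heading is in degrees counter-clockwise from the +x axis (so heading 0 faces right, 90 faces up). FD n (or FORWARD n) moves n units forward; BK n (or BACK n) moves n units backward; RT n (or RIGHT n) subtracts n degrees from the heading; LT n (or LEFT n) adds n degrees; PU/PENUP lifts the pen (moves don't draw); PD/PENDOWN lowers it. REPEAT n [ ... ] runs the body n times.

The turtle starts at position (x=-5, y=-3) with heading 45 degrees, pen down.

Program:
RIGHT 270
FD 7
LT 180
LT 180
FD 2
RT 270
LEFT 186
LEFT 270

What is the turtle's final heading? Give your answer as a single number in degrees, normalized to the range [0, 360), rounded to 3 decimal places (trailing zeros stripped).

Executing turtle program step by step:
Start: pos=(-5,-3), heading=45, pen down
RT 270: heading 45 -> 135
FD 7: (-5,-3) -> (-9.95,1.95) [heading=135, draw]
LT 180: heading 135 -> 315
LT 180: heading 315 -> 135
FD 2: (-9.95,1.95) -> (-11.364,3.364) [heading=135, draw]
RT 270: heading 135 -> 225
LT 186: heading 225 -> 51
LT 270: heading 51 -> 321
Final: pos=(-11.364,3.364), heading=321, 2 segment(s) drawn

Answer: 321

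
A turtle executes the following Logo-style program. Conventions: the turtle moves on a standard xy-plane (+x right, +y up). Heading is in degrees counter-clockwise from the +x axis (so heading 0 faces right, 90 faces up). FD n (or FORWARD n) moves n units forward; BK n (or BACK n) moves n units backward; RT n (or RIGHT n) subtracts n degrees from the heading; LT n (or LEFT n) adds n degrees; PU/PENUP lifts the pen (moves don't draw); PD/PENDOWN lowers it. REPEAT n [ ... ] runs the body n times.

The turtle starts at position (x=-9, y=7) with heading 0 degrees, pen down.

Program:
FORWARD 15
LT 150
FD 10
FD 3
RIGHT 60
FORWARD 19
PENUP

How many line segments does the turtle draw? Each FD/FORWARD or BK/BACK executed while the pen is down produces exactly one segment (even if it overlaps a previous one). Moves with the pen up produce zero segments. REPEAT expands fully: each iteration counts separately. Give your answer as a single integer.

Executing turtle program step by step:
Start: pos=(-9,7), heading=0, pen down
FD 15: (-9,7) -> (6,7) [heading=0, draw]
LT 150: heading 0 -> 150
FD 10: (6,7) -> (-2.66,12) [heading=150, draw]
FD 3: (-2.66,12) -> (-5.258,13.5) [heading=150, draw]
RT 60: heading 150 -> 90
FD 19: (-5.258,13.5) -> (-5.258,32.5) [heading=90, draw]
PU: pen up
Final: pos=(-5.258,32.5), heading=90, 4 segment(s) drawn
Segments drawn: 4

Answer: 4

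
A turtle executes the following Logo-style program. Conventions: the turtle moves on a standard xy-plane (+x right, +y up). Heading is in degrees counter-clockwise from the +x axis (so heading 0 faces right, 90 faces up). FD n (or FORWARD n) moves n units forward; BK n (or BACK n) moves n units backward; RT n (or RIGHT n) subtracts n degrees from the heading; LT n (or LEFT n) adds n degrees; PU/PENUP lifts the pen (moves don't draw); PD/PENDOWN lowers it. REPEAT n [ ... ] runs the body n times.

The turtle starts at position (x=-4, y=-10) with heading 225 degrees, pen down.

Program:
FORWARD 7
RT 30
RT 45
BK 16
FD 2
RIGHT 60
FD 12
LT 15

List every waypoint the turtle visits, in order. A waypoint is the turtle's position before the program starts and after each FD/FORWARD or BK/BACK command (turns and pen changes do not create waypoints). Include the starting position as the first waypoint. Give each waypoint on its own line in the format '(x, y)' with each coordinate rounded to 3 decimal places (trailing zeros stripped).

Executing turtle program step by step:
Start: pos=(-4,-10), heading=225, pen down
FD 7: (-4,-10) -> (-8.95,-14.95) [heading=225, draw]
RT 30: heading 225 -> 195
RT 45: heading 195 -> 150
BK 16: (-8.95,-14.95) -> (4.907,-22.95) [heading=150, draw]
FD 2: (4.907,-22.95) -> (3.175,-21.95) [heading=150, draw]
RT 60: heading 150 -> 90
FD 12: (3.175,-21.95) -> (3.175,-9.95) [heading=90, draw]
LT 15: heading 90 -> 105
Final: pos=(3.175,-9.95), heading=105, 4 segment(s) drawn
Waypoints (5 total):
(-4, -10)
(-8.95, -14.95)
(4.907, -22.95)
(3.175, -21.95)
(3.175, -9.95)

Answer: (-4, -10)
(-8.95, -14.95)
(4.907, -22.95)
(3.175, -21.95)
(3.175, -9.95)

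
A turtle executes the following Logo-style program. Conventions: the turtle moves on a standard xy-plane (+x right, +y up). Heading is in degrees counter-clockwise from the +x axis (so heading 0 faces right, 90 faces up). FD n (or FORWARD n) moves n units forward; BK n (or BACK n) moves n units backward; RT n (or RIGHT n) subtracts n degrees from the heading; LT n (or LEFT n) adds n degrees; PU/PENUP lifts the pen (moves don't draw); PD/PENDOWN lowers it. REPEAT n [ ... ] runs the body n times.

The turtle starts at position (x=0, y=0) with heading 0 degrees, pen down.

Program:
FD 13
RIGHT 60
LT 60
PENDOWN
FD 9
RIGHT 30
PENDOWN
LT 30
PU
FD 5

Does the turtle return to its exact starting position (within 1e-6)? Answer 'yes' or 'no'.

Answer: no

Derivation:
Executing turtle program step by step:
Start: pos=(0,0), heading=0, pen down
FD 13: (0,0) -> (13,0) [heading=0, draw]
RT 60: heading 0 -> 300
LT 60: heading 300 -> 0
PD: pen down
FD 9: (13,0) -> (22,0) [heading=0, draw]
RT 30: heading 0 -> 330
PD: pen down
LT 30: heading 330 -> 0
PU: pen up
FD 5: (22,0) -> (27,0) [heading=0, move]
Final: pos=(27,0), heading=0, 2 segment(s) drawn

Start position: (0, 0)
Final position: (27, 0)
Distance = 27; >= 1e-6 -> NOT closed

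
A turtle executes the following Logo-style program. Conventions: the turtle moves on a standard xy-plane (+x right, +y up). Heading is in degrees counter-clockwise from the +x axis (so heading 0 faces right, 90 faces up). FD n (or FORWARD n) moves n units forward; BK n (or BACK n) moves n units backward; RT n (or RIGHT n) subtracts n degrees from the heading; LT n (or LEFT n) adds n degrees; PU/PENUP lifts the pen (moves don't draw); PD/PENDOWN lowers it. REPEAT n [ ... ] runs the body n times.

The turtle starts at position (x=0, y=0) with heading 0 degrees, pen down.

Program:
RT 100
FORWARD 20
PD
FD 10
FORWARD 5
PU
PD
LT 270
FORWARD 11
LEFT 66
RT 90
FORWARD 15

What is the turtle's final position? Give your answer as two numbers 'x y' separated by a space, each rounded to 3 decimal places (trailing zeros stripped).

Answer: -29.346 -24.17

Derivation:
Executing turtle program step by step:
Start: pos=(0,0), heading=0, pen down
RT 100: heading 0 -> 260
FD 20: (0,0) -> (-3.473,-19.696) [heading=260, draw]
PD: pen down
FD 10: (-3.473,-19.696) -> (-5.209,-29.544) [heading=260, draw]
FD 5: (-5.209,-29.544) -> (-6.078,-34.468) [heading=260, draw]
PU: pen up
PD: pen down
LT 270: heading 260 -> 170
FD 11: (-6.078,-34.468) -> (-16.911,-32.558) [heading=170, draw]
LT 66: heading 170 -> 236
RT 90: heading 236 -> 146
FD 15: (-16.911,-32.558) -> (-29.346,-24.17) [heading=146, draw]
Final: pos=(-29.346,-24.17), heading=146, 5 segment(s) drawn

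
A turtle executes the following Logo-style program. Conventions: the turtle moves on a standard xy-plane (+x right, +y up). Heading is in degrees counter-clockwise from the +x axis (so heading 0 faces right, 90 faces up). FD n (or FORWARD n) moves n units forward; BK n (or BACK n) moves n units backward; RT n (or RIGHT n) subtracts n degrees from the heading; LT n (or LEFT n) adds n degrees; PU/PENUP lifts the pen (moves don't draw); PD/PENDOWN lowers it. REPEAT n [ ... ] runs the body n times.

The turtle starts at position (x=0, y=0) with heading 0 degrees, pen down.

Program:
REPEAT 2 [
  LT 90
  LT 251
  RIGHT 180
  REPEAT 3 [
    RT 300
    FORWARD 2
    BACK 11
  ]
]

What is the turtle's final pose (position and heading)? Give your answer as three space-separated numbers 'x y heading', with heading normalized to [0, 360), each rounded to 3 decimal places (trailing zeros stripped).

Executing turtle program step by step:
Start: pos=(0,0), heading=0, pen down
REPEAT 2 [
  -- iteration 1/2 --
  LT 90: heading 0 -> 90
  LT 251: heading 90 -> 341
  RT 180: heading 341 -> 161
  REPEAT 3 [
    -- iteration 1/3 --
    RT 300: heading 161 -> 221
    FD 2: (0,0) -> (-1.509,-1.312) [heading=221, draw]
    BK 11: (-1.509,-1.312) -> (6.792,5.905) [heading=221, draw]
    -- iteration 2/3 --
    RT 300: heading 221 -> 281
    FD 2: (6.792,5.905) -> (7.174,3.941) [heading=281, draw]
    BK 11: (7.174,3.941) -> (5.075,14.739) [heading=281, draw]
    -- iteration 3/3 --
    RT 300: heading 281 -> 341
    FD 2: (5.075,14.739) -> (6.966,14.088) [heading=341, draw]
    BK 11: (6.966,14.088) -> (-3.435,17.669) [heading=341, draw]
  ]
  -- iteration 2/2 --
  LT 90: heading 341 -> 71
  LT 251: heading 71 -> 322
  RT 180: heading 322 -> 142
  REPEAT 3 [
    -- iteration 1/3 --
    RT 300: heading 142 -> 202
    FD 2: (-3.435,17.669) -> (-5.289,16.92) [heading=202, draw]
    BK 11: (-5.289,16.92) -> (4.91,21.041) [heading=202, draw]
    -- iteration 2/3 --
    RT 300: heading 202 -> 262
    FD 2: (4.91,21.041) -> (4.632,19.06) [heading=262, draw]
    BK 11: (4.632,19.06) -> (6.163,29.953) [heading=262, draw]
    -- iteration 3/3 --
    RT 300: heading 262 -> 322
    FD 2: (6.163,29.953) -> (7.739,28.722) [heading=322, draw]
    BK 11: (7.739,28.722) -> (-0.929,35.494) [heading=322, draw]
  ]
]
Final: pos=(-0.929,35.494), heading=322, 12 segment(s) drawn

Answer: -0.929 35.494 322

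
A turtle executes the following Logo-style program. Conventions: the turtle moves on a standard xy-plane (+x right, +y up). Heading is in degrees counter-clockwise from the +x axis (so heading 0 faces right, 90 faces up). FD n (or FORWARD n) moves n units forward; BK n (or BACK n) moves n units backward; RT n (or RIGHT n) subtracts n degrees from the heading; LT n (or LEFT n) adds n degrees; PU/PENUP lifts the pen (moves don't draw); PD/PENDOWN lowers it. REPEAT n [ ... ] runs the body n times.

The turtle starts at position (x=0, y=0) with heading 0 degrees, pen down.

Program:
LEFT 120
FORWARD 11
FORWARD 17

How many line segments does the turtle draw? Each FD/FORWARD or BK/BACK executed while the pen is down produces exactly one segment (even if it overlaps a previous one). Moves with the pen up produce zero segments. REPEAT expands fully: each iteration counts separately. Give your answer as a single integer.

Answer: 2

Derivation:
Executing turtle program step by step:
Start: pos=(0,0), heading=0, pen down
LT 120: heading 0 -> 120
FD 11: (0,0) -> (-5.5,9.526) [heading=120, draw]
FD 17: (-5.5,9.526) -> (-14,24.249) [heading=120, draw]
Final: pos=(-14,24.249), heading=120, 2 segment(s) drawn
Segments drawn: 2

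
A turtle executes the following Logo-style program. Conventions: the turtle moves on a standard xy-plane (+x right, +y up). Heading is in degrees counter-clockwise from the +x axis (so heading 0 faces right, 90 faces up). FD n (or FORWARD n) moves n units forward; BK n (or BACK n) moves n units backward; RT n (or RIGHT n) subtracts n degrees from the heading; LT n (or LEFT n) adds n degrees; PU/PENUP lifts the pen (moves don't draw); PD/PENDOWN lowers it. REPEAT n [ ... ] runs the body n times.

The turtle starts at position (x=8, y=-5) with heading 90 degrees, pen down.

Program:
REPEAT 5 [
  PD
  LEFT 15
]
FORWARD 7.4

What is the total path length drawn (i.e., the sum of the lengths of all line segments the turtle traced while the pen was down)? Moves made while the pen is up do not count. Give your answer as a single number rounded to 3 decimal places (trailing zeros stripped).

Executing turtle program step by step:
Start: pos=(8,-5), heading=90, pen down
REPEAT 5 [
  -- iteration 1/5 --
  PD: pen down
  LT 15: heading 90 -> 105
  -- iteration 2/5 --
  PD: pen down
  LT 15: heading 105 -> 120
  -- iteration 3/5 --
  PD: pen down
  LT 15: heading 120 -> 135
  -- iteration 4/5 --
  PD: pen down
  LT 15: heading 135 -> 150
  -- iteration 5/5 --
  PD: pen down
  LT 15: heading 150 -> 165
]
FD 7.4: (8,-5) -> (0.852,-3.085) [heading=165, draw]
Final: pos=(0.852,-3.085), heading=165, 1 segment(s) drawn

Segment lengths:
  seg 1: (8,-5) -> (0.852,-3.085), length = 7.4
Total = 7.4

Answer: 7.4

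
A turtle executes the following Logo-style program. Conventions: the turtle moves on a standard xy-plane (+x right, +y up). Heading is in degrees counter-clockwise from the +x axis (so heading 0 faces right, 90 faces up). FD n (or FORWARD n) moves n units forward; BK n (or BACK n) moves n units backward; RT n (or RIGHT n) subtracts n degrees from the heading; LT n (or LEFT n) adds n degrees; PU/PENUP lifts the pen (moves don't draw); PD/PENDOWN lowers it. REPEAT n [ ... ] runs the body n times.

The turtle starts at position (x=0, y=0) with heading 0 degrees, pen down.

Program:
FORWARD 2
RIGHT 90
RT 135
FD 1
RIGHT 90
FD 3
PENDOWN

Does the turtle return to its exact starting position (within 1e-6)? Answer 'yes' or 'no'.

Executing turtle program step by step:
Start: pos=(0,0), heading=0, pen down
FD 2: (0,0) -> (2,0) [heading=0, draw]
RT 90: heading 0 -> 270
RT 135: heading 270 -> 135
FD 1: (2,0) -> (1.293,0.707) [heading=135, draw]
RT 90: heading 135 -> 45
FD 3: (1.293,0.707) -> (3.414,2.828) [heading=45, draw]
PD: pen down
Final: pos=(3.414,2.828), heading=45, 3 segment(s) drawn

Start position: (0, 0)
Final position: (3.414, 2.828)
Distance = 4.434; >= 1e-6 -> NOT closed

Answer: no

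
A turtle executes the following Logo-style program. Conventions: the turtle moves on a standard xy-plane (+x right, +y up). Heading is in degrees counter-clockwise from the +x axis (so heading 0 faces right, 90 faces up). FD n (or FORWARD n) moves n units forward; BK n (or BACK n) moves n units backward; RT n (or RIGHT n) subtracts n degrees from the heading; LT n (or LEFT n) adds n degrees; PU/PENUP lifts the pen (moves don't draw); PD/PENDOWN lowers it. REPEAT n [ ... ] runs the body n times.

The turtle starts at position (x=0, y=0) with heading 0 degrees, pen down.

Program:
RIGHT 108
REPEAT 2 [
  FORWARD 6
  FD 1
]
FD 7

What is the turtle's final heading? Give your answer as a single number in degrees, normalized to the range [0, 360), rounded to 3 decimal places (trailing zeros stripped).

Answer: 252

Derivation:
Executing turtle program step by step:
Start: pos=(0,0), heading=0, pen down
RT 108: heading 0 -> 252
REPEAT 2 [
  -- iteration 1/2 --
  FD 6: (0,0) -> (-1.854,-5.706) [heading=252, draw]
  FD 1: (-1.854,-5.706) -> (-2.163,-6.657) [heading=252, draw]
  -- iteration 2/2 --
  FD 6: (-2.163,-6.657) -> (-4.017,-12.364) [heading=252, draw]
  FD 1: (-4.017,-12.364) -> (-4.326,-13.315) [heading=252, draw]
]
FD 7: (-4.326,-13.315) -> (-6.489,-19.972) [heading=252, draw]
Final: pos=(-6.489,-19.972), heading=252, 5 segment(s) drawn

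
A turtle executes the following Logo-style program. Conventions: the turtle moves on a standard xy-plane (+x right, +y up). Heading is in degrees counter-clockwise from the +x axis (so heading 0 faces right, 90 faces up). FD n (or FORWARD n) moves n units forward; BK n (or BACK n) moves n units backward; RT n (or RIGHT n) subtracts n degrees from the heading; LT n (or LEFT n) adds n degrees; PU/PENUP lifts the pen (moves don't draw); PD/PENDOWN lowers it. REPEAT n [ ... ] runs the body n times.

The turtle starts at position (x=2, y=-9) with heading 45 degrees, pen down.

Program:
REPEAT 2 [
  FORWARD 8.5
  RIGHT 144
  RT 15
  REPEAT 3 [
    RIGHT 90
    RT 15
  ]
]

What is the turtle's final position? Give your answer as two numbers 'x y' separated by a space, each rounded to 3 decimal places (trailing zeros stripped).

Answer: 11.057 -10.925

Derivation:
Executing turtle program step by step:
Start: pos=(2,-9), heading=45, pen down
REPEAT 2 [
  -- iteration 1/2 --
  FD 8.5: (2,-9) -> (8.01,-2.99) [heading=45, draw]
  RT 144: heading 45 -> 261
  RT 15: heading 261 -> 246
  REPEAT 3 [
    -- iteration 1/3 --
    RT 90: heading 246 -> 156
    RT 15: heading 156 -> 141
    -- iteration 2/3 --
    RT 90: heading 141 -> 51
    RT 15: heading 51 -> 36
    -- iteration 3/3 --
    RT 90: heading 36 -> 306
    RT 15: heading 306 -> 291
  ]
  -- iteration 2/2 --
  FD 8.5: (8.01,-2.99) -> (11.057,-10.925) [heading=291, draw]
  RT 144: heading 291 -> 147
  RT 15: heading 147 -> 132
  REPEAT 3 [
    -- iteration 1/3 --
    RT 90: heading 132 -> 42
    RT 15: heading 42 -> 27
    -- iteration 2/3 --
    RT 90: heading 27 -> 297
    RT 15: heading 297 -> 282
    -- iteration 3/3 --
    RT 90: heading 282 -> 192
    RT 15: heading 192 -> 177
  ]
]
Final: pos=(11.057,-10.925), heading=177, 2 segment(s) drawn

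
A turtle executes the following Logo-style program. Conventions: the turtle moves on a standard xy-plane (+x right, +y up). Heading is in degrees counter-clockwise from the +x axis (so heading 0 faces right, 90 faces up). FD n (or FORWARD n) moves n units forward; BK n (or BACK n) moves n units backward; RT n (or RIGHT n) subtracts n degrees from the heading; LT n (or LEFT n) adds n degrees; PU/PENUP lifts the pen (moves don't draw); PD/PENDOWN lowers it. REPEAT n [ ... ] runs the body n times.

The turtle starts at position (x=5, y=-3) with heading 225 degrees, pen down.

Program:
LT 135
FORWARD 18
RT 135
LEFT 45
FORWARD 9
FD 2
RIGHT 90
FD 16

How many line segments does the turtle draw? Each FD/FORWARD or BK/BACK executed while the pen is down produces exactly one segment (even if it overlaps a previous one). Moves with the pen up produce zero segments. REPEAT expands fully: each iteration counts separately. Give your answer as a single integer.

Answer: 4

Derivation:
Executing turtle program step by step:
Start: pos=(5,-3), heading=225, pen down
LT 135: heading 225 -> 0
FD 18: (5,-3) -> (23,-3) [heading=0, draw]
RT 135: heading 0 -> 225
LT 45: heading 225 -> 270
FD 9: (23,-3) -> (23,-12) [heading=270, draw]
FD 2: (23,-12) -> (23,-14) [heading=270, draw]
RT 90: heading 270 -> 180
FD 16: (23,-14) -> (7,-14) [heading=180, draw]
Final: pos=(7,-14), heading=180, 4 segment(s) drawn
Segments drawn: 4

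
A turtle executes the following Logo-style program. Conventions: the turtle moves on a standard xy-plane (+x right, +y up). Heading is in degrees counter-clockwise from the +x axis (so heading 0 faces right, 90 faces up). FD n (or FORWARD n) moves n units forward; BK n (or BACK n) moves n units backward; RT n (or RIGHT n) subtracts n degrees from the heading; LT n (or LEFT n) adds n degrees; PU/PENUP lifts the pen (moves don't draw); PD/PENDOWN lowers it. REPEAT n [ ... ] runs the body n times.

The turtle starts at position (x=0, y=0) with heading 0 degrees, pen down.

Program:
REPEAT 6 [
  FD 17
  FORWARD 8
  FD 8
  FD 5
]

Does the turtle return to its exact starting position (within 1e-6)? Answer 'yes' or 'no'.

Executing turtle program step by step:
Start: pos=(0,0), heading=0, pen down
REPEAT 6 [
  -- iteration 1/6 --
  FD 17: (0,0) -> (17,0) [heading=0, draw]
  FD 8: (17,0) -> (25,0) [heading=0, draw]
  FD 8: (25,0) -> (33,0) [heading=0, draw]
  FD 5: (33,0) -> (38,0) [heading=0, draw]
  -- iteration 2/6 --
  FD 17: (38,0) -> (55,0) [heading=0, draw]
  FD 8: (55,0) -> (63,0) [heading=0, draw]
  FD 8: (63,0) -> (71,0) [heading=0, draw]
  FD 5: (71,0) -> (76,0) [heading=0, draw]
  -- iteration 3/6 --
  FD 17: (76,0) -> (93,0) [heading=0, draw]
  FD 8: (93,0) -> (101,0) [heading=0, draw]
  FD 8: (101,0) -> (109,0) [heading=0, draw]
  FD 5: (109,0) -> (114,0) [heading=0, draw]
  -- iteration 4/6 --
  FD 17: (114,0) -> (131,0) [heading=0, draw]
  FD 8: (131,0) -> (139,0) [heading=0, draw]
  FD 8: (139,0) -> (147,0) [heading=0, draw]
  FD 5: (147,0) -> (152,0) [heading=0, draw]
  -- iteration 5/6 --
  FD 17: (152,0) -> (169,0) [heading=0, draw]
  FD 8: (169,0) -> (177,0) [heading=0, draw]
  FD 8: (177,0) -> (185,0) [heading=0, draw]
  FD 5: (185,0) -> (190,0) [heading=0, draw]
  -- iteration 6/6 --
  FD 17: (190,0) -> (207,0) [heading=0, draw]
  FD 8: (207,0) -> (215,0) [heading=0, draw]
  FD 8: (215,0) -> (223,0) [heading=0, draw]
  FD 5: (223,0) -> (228,0) [heading=0, draw]
]
Final: pos=(228,0), heading=0, 24 segment(s) drawn

Start position: (0, 0)
Final position: (228, 0)
Distance = 228; >= 1e-6 -> NOT closed

Answer: no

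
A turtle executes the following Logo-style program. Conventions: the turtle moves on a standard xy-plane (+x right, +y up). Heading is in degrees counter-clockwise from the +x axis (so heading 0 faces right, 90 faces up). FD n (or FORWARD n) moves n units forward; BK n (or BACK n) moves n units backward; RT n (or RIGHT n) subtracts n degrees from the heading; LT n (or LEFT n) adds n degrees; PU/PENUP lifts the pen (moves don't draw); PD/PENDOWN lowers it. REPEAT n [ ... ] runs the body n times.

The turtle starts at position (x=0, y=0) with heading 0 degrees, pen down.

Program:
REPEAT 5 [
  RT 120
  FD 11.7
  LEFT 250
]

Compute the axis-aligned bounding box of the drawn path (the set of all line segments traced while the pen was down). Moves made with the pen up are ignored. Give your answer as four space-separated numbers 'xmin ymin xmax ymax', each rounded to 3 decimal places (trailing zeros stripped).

Executing turtle program step by step:
Start: pos=(0,0), heading=0, pen down
REPEAT 5 [
  -- iteration 1/5 --
  RT 120: heading 0 -> 240
  FD 11.7: (0,0) -> (-5.85,-10.132) [heading=240, draw]
  LT 250: heading 240 -> 130
  -- iteration 2/5 --
  RT 120: heading 130 -> 10
  FD 11.7: (-5.85,-10.132) -> (5.672,-8.101) [heading=10, draw]
  LT 250: heading 10 -> 260
  -- iteration 3/5 --
  RT 120: heading 260 -> 140
  FD 11.7: (5.672,-8.101) -> (-3.29,-0.58) [heading=140, draw]
  LT 250: heading 140 -> 30
  -- iteration 4/5 --
  RT 120: heading 30 -> 270
  FD 11.7: (-3.29,-0.58) -> (-3.29,-12.28) [heading=270, draw]
  LT 250: heading 270 -> 160
  -- iteration 5/5 --
  RT 120: heading 160 -> 40
  FD 11.7: (-3.29,-12.28) -> (5.672,-4.76) [heading=40, draw]
  LT 250: heading 40 -> 290
]
Final: pos=(5.672,-4.76), heading=290, 5 segment(s) drawn

Segment endpoints: x in {-5.85, -3.29, -3.29, 0, 5.672, 5.672}, y in {-12.28, -10.132, -8.101, -4.76, -0.58, 0}
xmin=-5.85, ymin=-12.28, xmax=5.672, ymax=0

Answer: -5.85 -12.28 5.672 0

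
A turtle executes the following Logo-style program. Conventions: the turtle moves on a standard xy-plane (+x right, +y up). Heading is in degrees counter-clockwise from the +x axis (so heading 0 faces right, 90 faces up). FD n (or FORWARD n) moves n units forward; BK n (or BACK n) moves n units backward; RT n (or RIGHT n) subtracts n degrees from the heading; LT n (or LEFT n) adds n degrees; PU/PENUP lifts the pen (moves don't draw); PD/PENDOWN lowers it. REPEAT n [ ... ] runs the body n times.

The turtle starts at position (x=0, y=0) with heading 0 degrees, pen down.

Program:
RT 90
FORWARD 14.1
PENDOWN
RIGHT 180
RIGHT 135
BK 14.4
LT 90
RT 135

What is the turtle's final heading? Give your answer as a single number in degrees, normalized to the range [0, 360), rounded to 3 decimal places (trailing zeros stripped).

Answer: 270

Derivation:
Executing turtle program step by step:
Start: pos=(0,0), heading=0, pen down
RT 90: heading 0 -> 270
FD 14.1: (0,0) -> (0,-14.1) [heading=270, draw]
PD: pen down
RT 180: heading 270 -> 90
RT 135: heading 90 -> 315
BK 14.4: (0,-14.1) -> (-10.182,-3.918) [heading=315, draw]
LT 90: heading 315 -> 45
RT 135: heading 45 -> 270
Final: pos=(-10.182,-3.918), heading=270, 2 segment(s) drawn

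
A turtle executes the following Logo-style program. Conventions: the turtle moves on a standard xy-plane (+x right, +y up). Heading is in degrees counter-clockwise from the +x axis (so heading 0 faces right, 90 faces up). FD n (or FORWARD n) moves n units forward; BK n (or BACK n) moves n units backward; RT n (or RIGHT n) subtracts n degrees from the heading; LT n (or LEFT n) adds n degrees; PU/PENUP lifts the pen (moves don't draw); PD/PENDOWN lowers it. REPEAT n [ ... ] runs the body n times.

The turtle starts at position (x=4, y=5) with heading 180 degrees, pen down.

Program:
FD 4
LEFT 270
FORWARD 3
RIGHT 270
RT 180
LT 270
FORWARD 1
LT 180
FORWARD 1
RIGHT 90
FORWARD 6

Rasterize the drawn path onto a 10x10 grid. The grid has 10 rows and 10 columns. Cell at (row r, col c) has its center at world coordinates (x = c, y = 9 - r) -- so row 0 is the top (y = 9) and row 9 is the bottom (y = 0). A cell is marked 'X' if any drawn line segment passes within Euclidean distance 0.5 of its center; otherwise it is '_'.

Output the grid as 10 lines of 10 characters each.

Segment 0: (4,5) -> (0,5)
Segment 1: (0,5) -> (0,8)
Segment 2: (0,8) -> (0,7)
Segment 3: (0,7) -> (0,8)
Segment 4: (0,8) -> (6,8)

Answer: __________
XXXXXXX___
X_________
X_________
XXXXX_____
__________
__________
__________
__________
__________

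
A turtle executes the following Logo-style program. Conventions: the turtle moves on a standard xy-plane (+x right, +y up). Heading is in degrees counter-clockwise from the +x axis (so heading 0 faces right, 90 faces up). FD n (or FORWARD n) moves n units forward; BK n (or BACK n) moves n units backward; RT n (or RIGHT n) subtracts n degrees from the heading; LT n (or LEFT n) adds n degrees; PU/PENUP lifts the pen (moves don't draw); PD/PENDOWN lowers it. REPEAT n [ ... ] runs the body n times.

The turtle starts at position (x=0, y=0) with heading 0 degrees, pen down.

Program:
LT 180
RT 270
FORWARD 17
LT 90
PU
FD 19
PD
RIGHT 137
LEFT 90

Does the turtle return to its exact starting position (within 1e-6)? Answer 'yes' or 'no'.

Executing turtle program step by step:
Start: pos=(0,0), heading=0, pen down
LT 180: heading 0 -> 180
RT 270: heading 180 -> 270
FD 17: (0,0) -> (0,-17) [heading=270, draw]
LT 90: heading 270 -> 0
PU: pen up
FD 19: (0,-17) -> (19,-17) [heading=0, move]
PD: pen down
RT 137: heading 0 -> 223
LT 90: heading 223 -> 313
Final: pos=(19,-17), heading=313, 1 segment(s) drawn

Start position: (0, 0)
Final position: (19, -17)
Distance = 25.495; >= 1e-6 -> NOT closed

Answer: no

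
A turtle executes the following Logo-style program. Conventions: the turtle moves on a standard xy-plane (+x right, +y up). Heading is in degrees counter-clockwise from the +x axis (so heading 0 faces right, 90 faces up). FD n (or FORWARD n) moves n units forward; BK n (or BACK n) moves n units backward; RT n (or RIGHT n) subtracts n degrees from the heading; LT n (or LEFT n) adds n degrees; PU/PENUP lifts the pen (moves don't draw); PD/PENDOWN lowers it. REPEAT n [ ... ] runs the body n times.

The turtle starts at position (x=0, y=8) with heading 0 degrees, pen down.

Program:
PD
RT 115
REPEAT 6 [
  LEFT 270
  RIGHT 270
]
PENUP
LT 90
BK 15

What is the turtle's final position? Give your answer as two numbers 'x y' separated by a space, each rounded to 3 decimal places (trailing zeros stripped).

Answer: -13.595 14.339

Derivation:
Executing turtle program step by step:
Start: pos=(0,8), heading=0, pen down
PD: pen down
RT 115: heading 0 -> 245
REPEAT 6 [
  -- iteration 1/6 --
  LT 270: heading 245 -> 155
  RT 270: heading 155 -> 245
  -- iteration 2/6 --
  LT 270: heading 245 -> 155
  RT 270: heading 155 -> 245
  -- iteration 3/6 --
  LT 270: heading 245 -> 155
  RT 270: heading 155 -> 245
  -- iteration 4/6 --
  LT 270: heading 245 -> 155
  RT 270: heading 155 -> 245
  -- iteration 5/6 --
  LT 270: heading 245 -> 155
  RT 270: heading 155 -> 245
  -- iteration 6/6 --
  LT 270: heading 245 -> 155
  RT 270: heading 155 -> 245
]
PU: pen up
LT 90: heading 245 -> 335
BK 15: (0,8) -> (-13.595,14.339) [heading=335, move]
Final: pos=(-13.595,14.339), heading=335, 0 segment(s) drawn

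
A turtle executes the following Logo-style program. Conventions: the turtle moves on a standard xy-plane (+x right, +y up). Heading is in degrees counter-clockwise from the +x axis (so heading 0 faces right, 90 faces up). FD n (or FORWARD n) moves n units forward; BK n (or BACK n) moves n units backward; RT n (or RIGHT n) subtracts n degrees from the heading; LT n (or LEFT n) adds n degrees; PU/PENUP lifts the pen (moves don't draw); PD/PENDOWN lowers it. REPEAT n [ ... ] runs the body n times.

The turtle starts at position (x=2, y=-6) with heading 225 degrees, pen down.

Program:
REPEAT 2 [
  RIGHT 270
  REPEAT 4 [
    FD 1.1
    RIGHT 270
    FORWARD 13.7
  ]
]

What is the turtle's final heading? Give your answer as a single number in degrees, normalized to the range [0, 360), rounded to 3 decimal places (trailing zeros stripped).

Answer: 45

Derivation:
Executing turtle program step by step:
Start: pos=(2,-6), heading=225, pen down
REPEAT 2 [
  -- iteration 1/2 --
  RT 270: heading 225 -> 315
  REPEAT 4 [
    -- iteration 1/4 --
    FD 1.1: (2,-6) -> (2.778,-6.778) [heading=315, draw]
    RT 270: heading 315 -> 45
    FD 13.7: (2.778,-6.778) -> (12.465,2.91) [heading=45, draw]
    -- iteration 2/4 --
    FD 1.1: (12.465,2.91) -> (13.243,3.687) [heading=45, draw]
    RT 270: heading 45 -> 135
    FD 13.7: (13.243,3.687) -> (3.556,13.375) [heading=135, draw]
    -- iteration 3/4 --
    FD 1.1: (3.556,13.375) -> (2.778,14.153) [heading=135, draw]
    RT 270: heading 135 -> 225
    FD 13.7: (2.778,14.153) -> (-6.91,4.465) [heading=225, draw]
    -- iteration 4/4 --
    FD 1.1: (-6.91,4.465) -> (-7.687,3.687) [heading=225, draw]
    RT 270: heading 225 -> 315
    FD 13.7: (-7.687,3.687) -> (2,-6) [heading=315, draw]
  ]
  -- iteration 2/2 --
  RT 270: heading 315 -> 45
  REPEAT 4 [
    -- iteration 1/4 --
    FD 1.1: (2,-6) -> (2.778,-5.222) [heading=45, draw]
    RT 270: heading 45 -> 135
    FD 13.7: (2.778,-5.222) -> (-6.91,4.465) [heading=135, draw]
    -- iteration 2/4 --
    FD 1.1: (-6.91,4.465) -> (-7.687,5.243) [heading=135, draw]
    RT 270: heading 135 -> 225
    FD 13.7: (-7.687,5.243) -> (-17.375,-4.444) [heading=225, draw]
    -- iteration 3/4 --
    FD 1.1: (-17.375,-4.444) -> (-18.153,-5.222) [heading=225, draw]
    RT 270: heading 225 -> 315
    FD 13.7: (-18.153,-5.222) -> (-8.465,-14.91) [heading=315, draw]
    -- iteration 4/4 --
    FD 1.1: (-8.465,-14.91) -> (-7.687,-15.687) [heading=315, draw]
    RT 270: heading 315 -> 45
    FD 13.7: (-7.687,-15.687) -> (2,-6) [heading=45, draw]
  ]
]
Final: pos=(2,-6), heading=45, 16 segment(s) drawn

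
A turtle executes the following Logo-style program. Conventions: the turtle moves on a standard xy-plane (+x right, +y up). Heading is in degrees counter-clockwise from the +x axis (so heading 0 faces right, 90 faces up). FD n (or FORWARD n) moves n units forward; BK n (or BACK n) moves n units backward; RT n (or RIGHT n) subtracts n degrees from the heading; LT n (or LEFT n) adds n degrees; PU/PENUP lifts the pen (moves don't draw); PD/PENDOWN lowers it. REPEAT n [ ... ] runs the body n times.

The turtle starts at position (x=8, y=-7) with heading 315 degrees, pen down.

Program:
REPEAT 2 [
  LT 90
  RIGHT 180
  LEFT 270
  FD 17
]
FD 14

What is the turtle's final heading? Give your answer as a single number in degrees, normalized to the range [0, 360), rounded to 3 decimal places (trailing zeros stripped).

Answer: 315

Derivation:
Executing turtle program step by step:
Start: pos=(8,-7), heading=315, pen down
REPEAT 2 [
  -- iteration 1/2 --
  LT 90: heading 315 -> 45
  RT 180: heading 45 -> 225
  LT 270: heading 225 -> 135
  FD 17: (8,-7) -> (-4.021,5.021) [heading=135, draw]
  -- iteration 2/2 --
  LT 90: heading 135 -> 225
  RT 180: heading 225 -> 45
  LT 270: heading 45 -> 315
  FD 17: (-4.021,5.021) -> (8,-7) [heading=315, draw]
]
FD 14: (8,-7) -> (17.899,-16.899) [heading=315, draw]
Final: pos=(17.899,-16.899), heading=315, 3 segment(s) drawn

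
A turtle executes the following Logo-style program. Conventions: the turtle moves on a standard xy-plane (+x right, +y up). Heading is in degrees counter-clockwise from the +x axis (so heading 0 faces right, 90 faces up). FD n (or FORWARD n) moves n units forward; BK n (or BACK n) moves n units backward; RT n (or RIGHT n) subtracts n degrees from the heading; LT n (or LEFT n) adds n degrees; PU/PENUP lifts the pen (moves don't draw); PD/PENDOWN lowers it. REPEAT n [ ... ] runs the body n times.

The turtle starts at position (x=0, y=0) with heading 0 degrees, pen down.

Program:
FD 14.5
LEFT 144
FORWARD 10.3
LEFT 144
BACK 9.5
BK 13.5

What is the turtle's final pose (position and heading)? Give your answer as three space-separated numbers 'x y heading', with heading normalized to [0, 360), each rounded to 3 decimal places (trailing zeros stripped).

Answer: -0.94 27.928 288

Derivation:
Executing turtle program step by step:
Start: pos=(0,0), heading=0, pen down
FD 14.5: (0,0) -> (14.5,0) [heading=0, draw]
LT 144: heading 0 -> 144
FD 10.3: (14.5,0) -> (6.167,6.054) [heading=144, draw]
LT 144: heading 144 -> 288
BK 9.5: (6.167,6.054) -> (3.231,15.089) [heading=288, draw]
BK 13.5: (3.231,15.089) -> (-0.94,27.928) [heading=288, draw]
Final: pos=(-0.94,27.928), heading=288, 4 segment(s) drawn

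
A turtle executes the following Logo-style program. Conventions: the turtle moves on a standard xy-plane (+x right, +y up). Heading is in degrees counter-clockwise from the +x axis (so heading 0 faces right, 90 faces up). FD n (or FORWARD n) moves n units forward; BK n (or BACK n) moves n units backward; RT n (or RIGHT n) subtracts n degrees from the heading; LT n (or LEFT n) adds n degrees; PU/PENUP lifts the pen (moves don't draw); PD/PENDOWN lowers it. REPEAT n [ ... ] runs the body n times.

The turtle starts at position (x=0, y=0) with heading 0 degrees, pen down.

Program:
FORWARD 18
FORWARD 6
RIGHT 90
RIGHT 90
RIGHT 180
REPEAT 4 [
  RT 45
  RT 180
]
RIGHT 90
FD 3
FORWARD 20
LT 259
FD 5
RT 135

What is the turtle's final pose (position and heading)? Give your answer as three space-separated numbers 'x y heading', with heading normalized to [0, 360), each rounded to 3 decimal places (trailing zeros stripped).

Answer: 28.908 22.046 214

Derivation:
Executing turtle program step by step:
Start: pos=(0,0), heading=0, pen down
FD 18: (0,0) -> (18,0) [heading=0, draw]
FD 6: (18,0) -> (24,0) [heading=0, draw]
RT 90: heading 0 -> 270
RT 90: heading 270 -> 180
RT 180: heading 180 -> 0
REPEAT 4 [
  -- iteration 1/4 --
  RT 45: heading 0 -> 315
  RT 180: heading 315 -> 135
  -- iteration 2/4 --
  RT 45: heading 135 -> 90
  RT 180: heading 90 -> 270
  -- iteration 3/4 --
  RT 45: heading 270 -> 225
  RT 180: heading 225 -> 45
  -- iteration 4/4 --
  RT 45: heading 45 -> 0
  RT 180: heading 0 -> 180
]
RT 90: heading 180 -> 90
FD 3: (24,0) -> (24,3) [heading=90, draw]
FD 20: (24,3) -> (24,23) [heading=90, draw]
LT 259: heading 90 -> 349
FD 5: (24,23) -> (28.908,22.046) [heading=349, draw]
RT 135: heading 349 -> 214
Final: pos=(28.908,22.046), heading=214, 5 segment(s) drawn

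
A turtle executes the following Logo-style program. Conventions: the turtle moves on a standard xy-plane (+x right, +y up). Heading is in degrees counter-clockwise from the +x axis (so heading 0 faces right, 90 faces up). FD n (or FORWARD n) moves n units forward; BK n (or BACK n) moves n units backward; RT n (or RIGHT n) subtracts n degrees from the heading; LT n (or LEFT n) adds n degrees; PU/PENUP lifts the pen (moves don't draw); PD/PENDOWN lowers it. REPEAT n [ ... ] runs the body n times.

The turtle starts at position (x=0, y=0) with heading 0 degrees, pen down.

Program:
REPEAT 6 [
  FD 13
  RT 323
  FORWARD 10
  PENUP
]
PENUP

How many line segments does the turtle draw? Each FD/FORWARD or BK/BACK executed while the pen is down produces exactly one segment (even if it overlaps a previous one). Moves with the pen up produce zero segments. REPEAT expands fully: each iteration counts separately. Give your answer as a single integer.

Answer: 2

Derivation:
Executing turtle program step by step:
Start: pos=(0,0), heading=0, pen down
REPEAT 6 [
  -- iteration 1/6 --
  FD 13: (0,0) -> (13,0) [heading=0, draw]
  RT 323: heading 0 -> 37
  FD 10: (13,0) -> (20.986,6.018) [heading=37, draw]
  PU: pen up
  -- iteration 2/6 --
  FD 13: (20.986,6.018) -> (31.369,13.842) [heading=37, move]
  RT 323: heading 37 -> 74
  FD 10: (31.369,13.842) -> (34.125,23.454) [heading=74, move]
  PU: pen up
  -- iteration 3/6 --
  FD 13: (34.125,23.454) -> (37.708,35.951) [heading=74, move]
  RT 323: heading 74 -> 111
  FD 10: (37.708,35.951) -> (34.125,45.287) [heading=111, move]
  PU: pen up
  -- iteration 4/6 --
  FD 13: (34.125,45.287) -> (29.466,57.423) [heading=111, move]
  RT 323: heading 111 -> 148
  FD 10: (29.466,57.423) -> (20.985,62.722) [heading=148, move]
  PU: pen up
  -- iteration 5/6 --
  FD 13: (20.985,62.722) -> (9.961,69.611) [heading=148, move]
  RT 323: heading 148 -> 185
  FD 10: (9.961,69.611) -> (-0.001,68.74) [heading=185, move]
  PU: pen up
  -- iteration 6/6 --
  FD 13: (-0.001,68.74) -> (-12.952,67.607) [heading=185, move]
  RT 323: heading 185 -> 222
  FD 10: (-12.952,67.607) -> (-20.383,60.915) [heading=222, move]
  PU: pen up
]
PU: pen up
Final: pos=(-20.383,60.915), heading=222, 2 segment(s) drawn
Segments drawn: 2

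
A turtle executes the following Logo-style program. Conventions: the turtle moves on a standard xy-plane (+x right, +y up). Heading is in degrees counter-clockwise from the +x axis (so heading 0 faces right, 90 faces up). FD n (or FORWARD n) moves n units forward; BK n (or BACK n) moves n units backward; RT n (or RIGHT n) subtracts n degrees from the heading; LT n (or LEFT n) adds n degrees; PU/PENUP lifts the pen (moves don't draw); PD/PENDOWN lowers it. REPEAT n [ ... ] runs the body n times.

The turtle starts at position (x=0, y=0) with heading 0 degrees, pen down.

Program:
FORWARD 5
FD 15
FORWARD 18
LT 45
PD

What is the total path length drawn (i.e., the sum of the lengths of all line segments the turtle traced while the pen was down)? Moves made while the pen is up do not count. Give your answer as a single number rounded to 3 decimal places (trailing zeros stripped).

Answer: 38

Derivation:
Executing turtle program step by step:
Start: pos=(0,0), heading=0, pen down
FD 5: (0,0) -> (5,0) [heading=0, draw]
FD 15: (5,0) -> (20,0) [heading=0, draw]
FD 18: (20,0) -> (38,0) [heading=0, draw]
LT 45: heading 0 -> 45
PD: pen down
Final: pos=(38,0), heading=45, 3 segment(s) drawn

Segment lengths:
  seg 1: (0,0) -> (5,0), length = 5
  seg 2: (5,0) -> (20,0), length = 15
  seg 3: (20,0) -> (38,0), length = 18
Total = 38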